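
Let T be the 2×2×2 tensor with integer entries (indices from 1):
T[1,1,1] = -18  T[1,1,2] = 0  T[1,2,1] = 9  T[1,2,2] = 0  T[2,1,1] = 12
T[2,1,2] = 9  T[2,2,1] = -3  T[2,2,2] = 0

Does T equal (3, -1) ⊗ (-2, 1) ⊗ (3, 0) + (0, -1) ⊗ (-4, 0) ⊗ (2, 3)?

No

Reconstruct entry (2,1,1) from the claimed factors: Σₗ aₗ[2]bₗ[1]cₗ[1] = (-1)·(-2)·(3) + (-1)·(-4)·(2) = 14, but T[2,1,1] = 12. The claim is false.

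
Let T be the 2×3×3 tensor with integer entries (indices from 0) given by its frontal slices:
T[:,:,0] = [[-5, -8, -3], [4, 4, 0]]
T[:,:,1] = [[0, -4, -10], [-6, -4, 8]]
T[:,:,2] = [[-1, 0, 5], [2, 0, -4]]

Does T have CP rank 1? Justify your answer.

The mode-2 unfolding of T (rows indexed by j, columns by (i,k) = (0,0), (0,1), (0,2), (1,0), (1,1), (1,2)) is [[-5, 0, -1, 4, -6, 2], [-8, -4, 0, 4, -4, 0], [-3, -10, 5, 0, 8, -4]].
There the 3×3 minor on rows j ∈ {0, 1, 2}, columns (i,k) ∈ {(0,0), (0,1), (0,2)} is det [[-5, 0, -1], [-8, -4, 0], [-3, -10, 5]] = 32 ≠ 0, so this unfolding has rank ≥ 3; CP rank is at least every unfolding rank, so rank(T) ≥ 3.
In particular rank(T) ≥ 3 > 1, so T is not rank-1.

No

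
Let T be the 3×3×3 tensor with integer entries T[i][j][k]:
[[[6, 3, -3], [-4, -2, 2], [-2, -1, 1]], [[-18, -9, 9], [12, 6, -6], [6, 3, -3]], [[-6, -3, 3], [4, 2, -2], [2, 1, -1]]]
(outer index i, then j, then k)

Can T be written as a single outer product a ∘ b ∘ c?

If T = a ∘ b ∘ c then every fibre of T is a multiple of the corresponding factor, so read the factors off the fibres through the nonzero entry T[0,0,0] = 6.
The mode-1 fibre T[:,0,0] = [6, -18, -6] gives a = [1, -3, -1] (primitive direction); the mode-2 fibre T[0,:,0] = [6, -4, -2] gives b = [3, -2, -1]; then c[k] = T[0,0,k] / (a[0]·b[0]) = [6, 3, -3] / 3 = [2, 1, -1].
Expanding [1, -3, -1] ∘ [3, -2, -1] ∘ [2, 1, -1] reproduces all 27 entries of T, so T = [1, -3, -1] ∘ [3, -2, -1] ∘ [2, 1, -1] and rank(T) ≤ 1.
Equivalently every frontal slice T[:,:,k] is c[k] times the rank-1 matrix [1, -3, -1] ∘ [3, -2, -1]. So T has rank 1 (it is nonzero).

Yes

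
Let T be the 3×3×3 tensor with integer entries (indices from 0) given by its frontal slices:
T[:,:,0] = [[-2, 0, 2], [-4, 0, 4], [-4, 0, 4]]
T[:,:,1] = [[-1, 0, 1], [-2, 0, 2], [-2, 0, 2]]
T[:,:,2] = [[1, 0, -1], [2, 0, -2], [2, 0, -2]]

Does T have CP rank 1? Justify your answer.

If T = a ⊗ b ⊗ c then every fibre of T is a multiple of the corresponding factor, so read the factors off the fibres through the nonzero entry T[0,0,0] = -2.
The mode-1 fibre T[:,0,0] = [-2, -4, -4] gives a = (1, 2, 2) (primitive direction); the mode-2 fibre T[0,:,0] = [-2, 0, 2] gives b = (1, 0, -1); then c[k] = T[0,0,k] / (a[0]·b[0]) = [-2, -1, 1] / 1 = (-2, -1, 1).
Expanding (1, 2, 2) ⊗ (1, 0, -1) ⊗ (-2, -1, 1) reproduces all 27 entries of T, so T = (1, 2, 2) ⊗ (1, 0, -1) ⊗ (-2, -1, 1) and rank(T) ≤ 1.
Equivalently every frontal slice T[:,:,k] is c[k] times the rank-1 matrix (1, 2, 2) ⊗ (1, 0, -1). So T has rank 1 (it is nonzero).

Yes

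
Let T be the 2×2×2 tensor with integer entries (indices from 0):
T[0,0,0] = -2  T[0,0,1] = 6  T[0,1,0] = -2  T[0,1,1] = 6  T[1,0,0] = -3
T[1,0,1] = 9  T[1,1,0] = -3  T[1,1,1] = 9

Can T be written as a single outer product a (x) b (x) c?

The mode-1 fibre T[:,0,0] = [-2, -3] gives a = (2, 3) (primitive direction); the mode-2 fibre T[0,:,0] = [-2, -2] gives b = (1, 1); then c[k] = T[0,0,k] / (a[0]·b[0]) = [-2, 6] / 2 = (-1, 3).
Expanding (2, 3) (x) (1, 1) (x) (-1, 3) reproduces all 8 entries of T, so T = (2, 3) (x) (1, 1) (x) (-1, 3) and rank(T) ≤ 1.
Equivalently every frontal slice T[:,:,k] is c[k] times the rank-1 matrix (2, 3) (x) (1, 1). So T has rank 1 (it is nonzero).

Yes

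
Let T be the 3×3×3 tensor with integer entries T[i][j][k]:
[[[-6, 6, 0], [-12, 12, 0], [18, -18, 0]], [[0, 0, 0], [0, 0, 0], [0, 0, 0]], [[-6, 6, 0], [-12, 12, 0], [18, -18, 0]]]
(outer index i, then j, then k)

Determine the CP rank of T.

Lower bound: T ≠ 0 (e.g. T[0,0,0] = -6), so rank(T) ≥ 1.
Upper bound: if T = a (x) b (x) c then every fibre of T is a multiple of the corresponding factor, so read the factors off the fibres through the nonzero entry T[0,0,0] = -6.
The mode-1 fibre T[:,0,0] = [-6, 0, -6] gives a = (1, 0, 1) (primitive direction); the mode-2 fibre T[0,:,0] = [-6, -12, 18] gives b = (1, 2, -3); then c[k] = T[0,0,k] / (a[0]·b[0]) = [-6, 6, 0] / 1 = (-6, 6, 0).
Expanding (1, 0, 1) (x) (1, 2, -3) (x) (-6, 6, 0) reproduces all 27 entries of T, so T = (1, 0, 1) (x) (1, 2, -3) (x) (-6, 6, 0) and rank(T) ≤ 1.
These bounds meet, so rank(T) = 1.

1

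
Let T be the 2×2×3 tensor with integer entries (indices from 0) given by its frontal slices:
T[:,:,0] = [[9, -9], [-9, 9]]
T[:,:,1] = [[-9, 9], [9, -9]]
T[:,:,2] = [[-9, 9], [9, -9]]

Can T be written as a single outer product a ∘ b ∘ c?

If T = a ∘ b ∘ c then every fibre of T is a multiple of the corresponding factor, so read the factors off the fibres through the nonzero entry T[0,0,0] = 9.
The mode-1 fibre T[:,0,0] = [9, -9] gives a = [1, -1] (primitive direction); the mode-2 fibre T[0,:,0] = [9, -9] gives b = [1, -1]; then c[k] = T[0,0,k] / (a[0]·b[0]) = [9, -9, -9] / 1 = [9, -9, -9].
Expanding [1, -1] ∘ [1, -1] ∘ [9, -9, -9] reproduces all 12 entries of T, so T = [1, -1] ∘ [1, -1] ∘ [9, -9, -9] and rank(T) ≤ 1.
Equivalently every frontal slice T[:,:,k] is c[k] times the rank-1 matrix [1, -1] ∘ [1, -1]. So T has rank 1 (it is nonzero).

Yes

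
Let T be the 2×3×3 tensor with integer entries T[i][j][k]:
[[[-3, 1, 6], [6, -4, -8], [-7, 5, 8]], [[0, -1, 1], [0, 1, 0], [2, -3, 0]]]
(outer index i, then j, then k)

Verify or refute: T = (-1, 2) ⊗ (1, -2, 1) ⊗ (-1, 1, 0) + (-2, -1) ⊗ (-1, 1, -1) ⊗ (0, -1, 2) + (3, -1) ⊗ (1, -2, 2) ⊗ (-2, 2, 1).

Reconstruct entry (0,0,0) from the claimed factors: Σₗ aₗ[0]bₗ[0]cₗ[0] = (-1)·(1)·(-1) + (-2)·(-1)·(0) + (3)·(1)·(-2) = -5, but T[0,0,0] = -3. The claim is false.

No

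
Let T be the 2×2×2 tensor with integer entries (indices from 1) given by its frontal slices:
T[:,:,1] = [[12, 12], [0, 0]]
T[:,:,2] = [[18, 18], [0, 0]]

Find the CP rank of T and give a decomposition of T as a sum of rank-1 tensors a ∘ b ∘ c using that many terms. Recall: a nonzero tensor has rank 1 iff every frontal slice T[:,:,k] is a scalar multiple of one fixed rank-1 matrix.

rank(T) = 1

Lower bound: T ≠ 0 (e.g. T[1,1,1] = 12), so rank(T) ≥ 1.
Upper bound: the mode-1 fibre T[:,1,1] = [12, 0] gives a = [1, 0] (primitive direction); the mode-2 fibre T[1,:,1] = [12, 12] gives b = [1, 1]; then c[k] = T[1,1,k] / (a[1]·b[1]) = [12, 18] / 1 = [12, 18].
Expanding [1, 0] ∘ [1, 1] ∘ [12, 18] reproduces all 8 entries of T, so T = [1, 0] ∘ [1, 1] ∘ [12, 18] and rank(T) ≤ 1.
These bounds meet, so rank(T) = 1.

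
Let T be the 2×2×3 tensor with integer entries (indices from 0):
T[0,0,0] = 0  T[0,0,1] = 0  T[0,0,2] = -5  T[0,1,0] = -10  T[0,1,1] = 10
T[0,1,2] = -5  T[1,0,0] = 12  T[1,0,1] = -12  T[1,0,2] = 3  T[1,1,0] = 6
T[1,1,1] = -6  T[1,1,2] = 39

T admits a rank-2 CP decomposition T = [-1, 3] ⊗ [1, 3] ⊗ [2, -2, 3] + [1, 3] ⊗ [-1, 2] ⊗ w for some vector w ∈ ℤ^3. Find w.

w = [-2, 2, 2]

Subtract the known terms from T to get the rank-1 residual R = [1, 3] ⊗ [-1, 2] ⊗ w, so R[i,j,k] = a[i]·b[j]·w[k]. Pick indices with nonzero a[0]·b[0] = (1)·(-1) = -1. Only the fibre through (0,0,·) is needed: R[0,0,:] = T[0,0,:] − Σₗ aₗ[0]bₗ[0]cₗ = [0, 0, -5] − (-1)·(1)·[2, -2, 3] = [2, -2, -2]. Then w[k] = R[0,0,k] / -1 for each k, giving w = [2, -2, -2] / -1 = [-2, 2, 2].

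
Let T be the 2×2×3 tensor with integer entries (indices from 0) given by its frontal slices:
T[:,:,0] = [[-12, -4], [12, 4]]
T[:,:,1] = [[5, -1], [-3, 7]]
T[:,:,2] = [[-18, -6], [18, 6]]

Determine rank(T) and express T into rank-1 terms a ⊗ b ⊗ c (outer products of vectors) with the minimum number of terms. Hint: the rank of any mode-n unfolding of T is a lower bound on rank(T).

rank(T) = 2

Lower bound: in the mode-1 unfolding of T (rows indexed by i, columns by (j,k)) the 2×2 minor on rows i ∈ {0, 1}, columns (j,k) ∈ {(0,0), (0,1)} is det [[-12, 5], [12, -3]] = -24 ≠ 0, so that unfolding has rank ≥ 2 and hence rank(T) ≥ 2 (CP rank is at least every unfolding rank, though it can be larger).
Upper bound: with S_k = T[:,:,k], the two rank-1 terms a₁b₁ᵀ, a₂b₂ᵀ are the rank-1 members of the pencil x·S₀ + y·S₁.
det(x·S₀ + y·S₁) is −64·xy + 32·y² = (-32)·(2·x − y)(y), vanishing at (x:y) = (1:2) and (1:0).
M₁ = S₀ + 2·S₁ = [[-2, -6], [6, 18]] = (-2)·[1, -3][1, 3]ᵀ and M₂ = S₀ = [[-12, -4], [12, 4]] = (-4)·[1, -1][3, 1]ᵀ, so take a₁ = [1, -3], b₁ = [1, 3], a₂ = [1, -1], b₂ = [3, 1].
Each slice is an integer combination of E₁ = a₁b₁ᵀ and E₂ = a₂b₂ᵀ: S₀ = −4·E₂, S₁ = −E₁ + 2·E₂, S₂ = −6·E₂; reading off coefficients, c₁ = [0, -1, 0] and c₂ = [-4, 2, -6].
Hence T = [1, -3] ⊗ [1, 3] ⊗ [0, -1, 0] + [1, -1] ⊗ [3, 1] ⊗ [-4, 2, -6], so rank(T) ≤ 2.
These bounds meet, so rank(T) = 2.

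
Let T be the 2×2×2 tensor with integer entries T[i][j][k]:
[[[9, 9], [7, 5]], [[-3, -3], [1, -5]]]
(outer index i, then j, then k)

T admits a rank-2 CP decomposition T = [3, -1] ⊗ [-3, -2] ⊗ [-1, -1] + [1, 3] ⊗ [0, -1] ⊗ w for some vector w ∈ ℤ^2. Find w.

w = [-1, 1]

Subtract the known terms from T to get the rank-1 residual R = [1, 3] ⊗ [0, -1] ⊗ w, so R[i,j,k] = a[i]·b[j]·w[k]. Pick indices with nonzero a[0]·b[1] = (1)·(-1) = -1. Only the fibre through (0,1,·) is needed: R[0,1,:] = T[0,1,:] − Σₗ aₗ[0]bₗ[1]cₗ = [7, 5] − (3)·(-2)·[-1, -1] = [1, -1]. Then w[k] = R[0,1,k] / -1 for each k, giving w = [1, -1] / -1 = [-1, 1].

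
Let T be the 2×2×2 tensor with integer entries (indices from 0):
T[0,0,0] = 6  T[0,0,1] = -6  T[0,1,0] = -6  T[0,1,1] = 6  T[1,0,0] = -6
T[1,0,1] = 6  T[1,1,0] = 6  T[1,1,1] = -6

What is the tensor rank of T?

Lower bound: T ≠ 0 (e.g. T[0,0,0] = 6), so rank(T) ≥ 1.
Upper bound: if T = a ∘ b ∘ c then every fibre of T is a multiple of the corresponding factor, so read the factors off the fibres through the nonzero entry T[0,0,0] = 6.
The mode-1 fibre T[:,0,0] = [6, -6] gives a = (1, -1) (primitive direction); the mode-2 fibre T[0,:,0] = [6, -6] gives b = (1, -1); then c[k] = T[0,0,k] / (a[0]·b[0]) = [6, -6] / 1 = (6, -6).
Expanding (1, -1) ∘ (1, -1) ∘ (6, -6) reproduces all 8 entries of T, so T = (1, -1) ∘ (1, -1) ∘ (6, -6) and rank(T) ≤ 1.
These bounds meet, so rank(T) = 1.
Check entry T[1,0,0] = -6: (-1)·(1)·(6) = -6.

1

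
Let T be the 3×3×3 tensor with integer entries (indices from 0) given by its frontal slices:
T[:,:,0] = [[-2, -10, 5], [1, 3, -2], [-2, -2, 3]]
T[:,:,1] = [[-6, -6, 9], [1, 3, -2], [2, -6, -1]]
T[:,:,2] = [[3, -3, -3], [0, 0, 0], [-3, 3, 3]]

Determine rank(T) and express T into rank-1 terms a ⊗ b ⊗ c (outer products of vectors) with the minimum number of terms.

Lower bound: the mode-3 unfolding of T (rows indexed by k, columns by (i,j) = (0,0), (0,1), (0,2), (1,0), (1,1), (1,2), (2,0), (2,1), (2,2)) is [[-2, -10, 5, 1, 3, -2, -2, -2, 3], [-6, -6, 9, 1, 3, -2, 2, -6, -1], [3, -3, -3, 0, 0, 0, -3, 3, 3]].
There the 2×2 minor on rows k ∈ {0, 1}, columns (i,j) ∈ {(0,0), (0,1)} is det [[-2, -10], [-6, -6]] = -48 ≠ 0, so this unfolding has rank ≥ 2; CP rank is at least every unfolding rank, so rank(T) ≥ 2. (Unfolding ranks only ever bound the CP rank from below — rank(T) can be strictly larger than all of them — so the matching upper bound has to come from an explicit 2-term decomposition.)
Upper bound — finding two terms. Write S_k = T[:,:,k] for the frontal slices: S₀ = [[-2, -10, 5], [1, 3, -2], [-2, -2, 3]], S₁ = [[-6, -6, 9], [1, 3, -2], [2, -6, -1]], S₂ = [[3, -3, -3], [0, 0, 0], [-3, 3, 3]].
If T = a₁ ⊗ b₁ ⊗ c₁ + a₂ ⊗ b₂ ⊗ c₂ then each S_k = c₁[k]·a₁b₁ᵀ + c₂[k]·a₂b₂ᵀ. S₀ and S₁ are linearly independent, so a₁b₁ᵀ and a₂b₂ᵀ must span the same plane of matrices: they are the rank-1 matrices of the form x·S₀ + y·S₁.
The 2×2 minor of x·S₀ + y·S₁ on rows {0,1}, columns {0,1} is 4·x² − 8·xy − 12·y² = 4·(x − 3·y)(x + y), vanishing at (x:y) = (3:1) and (1:-1).
M₁ = 3·S₀ + S₁ = [[-12, -36, 24], [4, 12, -8], [-4, -12, 8]] = (-4)·[3, -1, 1][1, 3, -2]ᵀ and M₂ = S₀ − S₁ = [[4, -4, -4], [0, 0, 0], [-4, 4, 4]] = 4·[1, 0, -1][1, -1, -1]ᵀ, so take a₁ = [3, -1, 1], b₁ = [1, 3, -2], a₂ = [1, 0, -1], b₂ = [1, -1, -1].
Each slice is an integer combination of E₁ = a₁b₁ᵀ and E₂ = a₂b₂ᵀ: S₀ = −E₁ + E₂, S₁ = −E₁ − 3·E₂, S₂ = 3·E₂; reading off coefficients, c₁ = [-1, -1, 0] and c₂ = [1, -3, 3].
Hence T = [3, -1, 1] ⊗ [1, 3, -2] ⊗ [-1, -1, 0] + [1, 0, -1] ⊗ [1, -1, -1] ⊗ [1, -3, 3], so rank(T) ≤ 2.
These bounds meet, so rank(T) = 2.

rank(T) = 2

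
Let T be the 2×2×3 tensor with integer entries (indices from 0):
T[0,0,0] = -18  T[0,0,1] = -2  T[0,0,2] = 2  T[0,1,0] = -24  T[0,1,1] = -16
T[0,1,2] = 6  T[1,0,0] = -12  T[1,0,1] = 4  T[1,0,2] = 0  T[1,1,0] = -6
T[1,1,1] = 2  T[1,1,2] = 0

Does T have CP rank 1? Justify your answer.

No

The mode-1 unfolding of T (rows indexed by i, columns by (j,k) = (0,0), (0,1), (0,2), (1,0), (1,1), (1,2)) is [[-18, -2, 2, -24, -16, 6], [-12, 4, 0, -6, 2, 0]].
There the 2×2 minor on rows i ∈ {0, 1}, columns (j,k) ∈ {(0,0), (0,1)} is det [[-18, -2], [-12, 4]] = -96 ≠ 0, so this unfolding has rank ≥ 2; CP rank is at least every unfolding rank, so rank(T) ≥ 2.
In particular rank(T) ≥ 2 > 1, so T is not rank-1.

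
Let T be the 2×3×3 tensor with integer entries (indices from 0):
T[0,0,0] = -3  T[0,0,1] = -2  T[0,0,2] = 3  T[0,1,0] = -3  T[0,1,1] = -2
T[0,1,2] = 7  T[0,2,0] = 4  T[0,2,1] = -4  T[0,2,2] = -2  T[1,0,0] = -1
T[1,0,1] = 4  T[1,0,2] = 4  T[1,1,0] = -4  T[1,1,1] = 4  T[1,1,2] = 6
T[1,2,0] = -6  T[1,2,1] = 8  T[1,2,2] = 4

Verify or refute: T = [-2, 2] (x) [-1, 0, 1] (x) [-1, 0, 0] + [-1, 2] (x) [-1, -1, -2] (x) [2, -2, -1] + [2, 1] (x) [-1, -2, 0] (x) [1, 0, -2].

No

Reconstruct entry (0,0,0) from the claimed factors: Σₗ aₗ[0]bₗ[0]cₗ[0] = (-2)·(-1)·(-1) + (-1)·(-1)·(2) + (2)·(-1)·(1) = -2, but T[0,0,0] = -3. The claim is false.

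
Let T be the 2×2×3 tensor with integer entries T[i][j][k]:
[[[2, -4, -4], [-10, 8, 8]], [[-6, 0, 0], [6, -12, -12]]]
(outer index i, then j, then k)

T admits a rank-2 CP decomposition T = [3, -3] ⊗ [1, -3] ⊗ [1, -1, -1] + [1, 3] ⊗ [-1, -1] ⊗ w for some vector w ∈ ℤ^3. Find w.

w = [1, 1, 1]

Subtract the known terms from T to get the rank-1 residual R = [1, 3] ⊗ [-1, -1] ⊗ w, so R[i,j,k] = a[i]·b[j]·w[k]. Pick indices with nonzero a[0]·b[0] = (1)·(-1) = -1. Only the fibre through (0,0,·) is needed: R[0,0,:] = T[0,0,:] − Σₗ aₗ[0]bₗ[0]cₗ = [2, -4, -4] − (3)·(1)·[1, -1, -1] = [-1, -1, -1]. Then w[k] = R[0,0,k] / -1 for each k, giving w = [-1, -1, -1] / -1 = [1, 1, 1].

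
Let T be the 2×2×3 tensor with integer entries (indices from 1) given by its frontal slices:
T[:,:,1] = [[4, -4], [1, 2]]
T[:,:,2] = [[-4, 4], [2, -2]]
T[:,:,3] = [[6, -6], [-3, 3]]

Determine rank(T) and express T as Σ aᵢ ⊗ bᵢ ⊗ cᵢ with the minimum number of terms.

rank(T) = 2

Lower bound: in the mode-1 unfolding of T (rows indexed by i, columns by (j,k)) the 2×2 minor on rows i ∈ {1, 2}, columns (j,k) ∈ {(1,1), (1,2)} is det [[4, -4], [1, 2]] = 12 ≠ 0, so that unfolding has rank ≥ 2 and hence rank(T) ≥ 2 (CP rank is at least every unfolding rank, though it can be larger).
Upper bound: with S_k = T[:,:,k], the two rank-1 terms a₁b₁ᵀ, a₂b₂ᵀ are the rank-1 members of the pencil x·S₁ + y·S₂.
det(x·S₁ + y·S₂) is 12·x² − 12·xy = 12·(x − y)(x), vanishing at (x:y) = (1:1) and (0:1).
M₁ = S₁ + S₂ = [[0, 0], [3, 0]] = 3·[0, 1][1, 0]ᵀ and M₂ = S₂ = [[-4, 4], [2, -2]] = (-2)·[2, -1][1, -1]ᵀ, so take a₁ = [0, 1], b₁ = [1, 0], a₂ = [2, -1], b₂ = [1, -1].
Each slice is an integer combination of E₁ = a₁b₁ᵀ and E₂ = a₂b₂ᵀ: S₁ = 3·E₁ + 2·E₂, S₂ = −2·E₂, S₃ = 3·E₂; reading off coefficients, c₁ = [3, 0, 0] and c₂ = [2, -2, 3].
Hence T = [0, 1] ⊗ [1, 0] ⊗ [3, 0, 0] + [2, -1] ⊗ [1, -1] ⊗ [2, -2, 3], so rank(T) ≤ 2.
These bounds meet, so rank(T) = 2.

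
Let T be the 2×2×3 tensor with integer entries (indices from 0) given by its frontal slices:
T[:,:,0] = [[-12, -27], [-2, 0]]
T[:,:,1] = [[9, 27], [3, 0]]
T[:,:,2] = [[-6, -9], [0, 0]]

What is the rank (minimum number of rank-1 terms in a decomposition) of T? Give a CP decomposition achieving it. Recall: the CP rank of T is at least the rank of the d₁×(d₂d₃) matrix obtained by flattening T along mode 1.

Lower bound: the mode-1 unfolding of T (rows indexed by i, columns by (j,k) = (0,0), (0,1), (0,2), (1,0), (1,1), (1,2)) is [[-12, 9, -6, -27, 27, -9], [-2, 3, 0, 0, 0, 0]].
There the 2×2 minor on rows i ∈ {0, 1}, columns (j,k) ∈ {(0,0), (0,1)} is det [[-12, 9], [-2, 3]] = -18 ≠ 0, so this unfolding has rank ≥ 2; CP rank is at least every unfolding rank, so rank(T) ≥ 2. (Flattening ranks never certify an upper bound on CP rank; for that we must actually write T with 2 rank-1 terms.)
Upper bound — finding two terms. Write S_k = T[:,:,k] for the frontal slices: S₀ = [[-12, -27], [-2, 0]], S₁ = [[9, 27], [3, 0]], S₂ = [[-6, -9], [0, 0]].
If T = a₁ ∘ b₁ ∘ c₁ + a₂ ∘ b₂ ∘ c₂ then each S_k = c₁[k]·a₁b₁ᵀ + c₂[k]·a₂b₂ᵀ. S₀ and S₁ are linearly independent, so a₁b₁ᵀ and a₂b₂ᵀ must span the same plane of matrices: they are the rank-1 matrices of the form x·S₀ + y·S₁.
det(x·S₀ + y·S₁) is −54·x² + 135·xy − 81·y² = (-27)·(2·x − 3·y)(x − y), vanishing at (x:y) = (3:2) and (1:1).
M₁ = 3·S₀ + 2·S₁ = [[-18, -27], [0, 0]] = (-9)·[1, 0][2, 3]ᵀ and M₂ = S₀ + S₁ = [[-3, 0], [1, 0]] = −[3, -1][1, 0]ᵀ, so take a₁ = [1, 0], b₁ = [2, 3], a₂ = [3, -1], b₂ = [1, 0].
Each slice is an integer combination of E₁ = a₁b₁ᵀ and E₂ = a₂b₂ᵀ: S₀ = −9·E₁ + 2·E₂, S₁ = 9·E₁ − 3·E₂, S₂ = −3·E₁; reading off coefficients, c₁ = [-9, 9, -3] and c₂ = [2, -3, 0].
Hence T = [1, 0] ∘ [2, 3] ∘ [-9, 9, -3] + [3, -1] ∘ [1, 0] ∘ [2, -3, 0], so rank(T) ≤ 2.
These bounds meet, so rank(T) = 2.

rank(T) = 2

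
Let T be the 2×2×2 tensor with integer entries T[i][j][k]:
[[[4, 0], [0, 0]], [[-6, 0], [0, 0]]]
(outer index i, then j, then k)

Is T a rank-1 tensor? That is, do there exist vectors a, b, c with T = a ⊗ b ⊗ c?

If T = a ⊗ b ⊗ c then every fibre of T is a multiple of the corresponding factor, so read the factors off the fibres through the nonzero entry T[0,0,0] = 4.
The mode-1 fibre T[:,0,0] = [4, -6] gives a = [2, -3] (primitive direction); the mode-2 fibre T[0,:,0] = [4, 0] gives b = [1, 0]; then c[k] = T[0,0,k] / (a[0]·b[0]) = [4, 0] / 2 = [2, 0].
Expanding [2, -3] ⊗ [1, 0] ⊗ [2, 0] reproduces all 8 entries of T, so T = [2, -3] ⊗ [1, 0] ⊗ [2, 0] and rank(T) ≤ 1.
Equivalently every frontal slice T[:,:,k] is c[k] times the rank-1 matrix [2, -3] ⊗ [1, 0]. So T has rank 1 (it is nonzero).

Yes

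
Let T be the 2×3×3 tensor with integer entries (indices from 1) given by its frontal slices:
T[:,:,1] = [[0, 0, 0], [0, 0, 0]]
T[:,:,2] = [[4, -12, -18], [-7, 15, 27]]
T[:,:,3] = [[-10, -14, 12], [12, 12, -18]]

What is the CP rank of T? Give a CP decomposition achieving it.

rank(T) = 2

Lower bound: the mode-3 unfolding of T (rows indexed by k, columns by (i,j) = (1,1), (1,2), (1,3), (2,1), (2,2), (2,3)) is [[0, 0, 0, 0, 0, 0], [4, -12, -18, -7, 15, 27], [-10, -14, 12, 12, 12, -18]].
There the 2×2 minor on rows k ∈ {2, 3}, columns (i,j) ∈ {(1,1), (1,2)} is det [[4, -12], [-10, -14]] = -176 ≠ 0, so this unfolding has rank ≥ 2; CP rank is at least every unfolding rank, so rank(T) ≥ 2. (Unfolding ranks only ever bound the CP rank from below — rank(T) can be strictly larger than all of them — so the matching upper bound has to come from an explicit 2-term decomposition.)
Upper bound — finding two terms. Write S_k = T[:,:,k] for the frontal slices: S₁ = [[0, 0, 0], [0, 0, 0]], S₂ = [[4, -12, -18], [-7, 15, 27]], S₃ = [[-10, -14, 12], [12, 12, -18]].
If T = a₁ ⊗ b₁ ⊗ c₁ + a₂ ⊗ b₂ ⊗ c₂ then each S_k = c₁[k]·a₁b₁ᵀ + c₂[k]·a₂b₂ᵀ. S₂ and S₃ are linearly independent, so a₁b₁ᵀ and a₂b₂ᵀ must span the same plane of matrices: they are the rank-1 matrices of the form x·S₂ + y·S₃.
The 2×2 minor of x·S₂ + y·S₃ on rows {1,2}, columns {1,2} is −24·x² − 56·xy + 48·y² = (-8)·(x + 3·y)(3·x − 2·y), vanishing at (x:y) = (3:-1) and (2:3).
M₁ = 3·S₂ − S₃ = [[22, -22, -66], [-33, 33, 99]] = 11·[2, -3][1, -1, -3]ᵀ and M₂ = 2·S₂ + 3·S₃ = [[-22, -66, 0], [22, 66, 0]] = (-22)·[1, -1][1, 3, 0]ᵀ, so take a₁ = [2, -3], b₁ = [1, -1, -3], a₂ = [1, -1], b₂ = [1, 3, 0].
Each slice is an integer combination of E₁ = a₁b₁ᵀ and E₂ = a₂b₂ᵀ: S₁ = 0, S₂ = 3·E₁ − 2·E₂, S₃ = −2·E₁ − 6·E₂; reading off coefficients, c₁ = [0, 3, -2] and c₂ = [0, -2, -6].
Hence T = [2, -3] ⊗ [1, -1, -3] ⊗ [0, 3, -2] + [1, -1] ⊗ [1, 3, 0] ⊗ [0, -2, -6], so rank(T) ≤ 2.
These bounds meet, so rank(T) = 2.
Check entry T[2,1,2] = -7: (-3)·(1)·(3) + (-1)·(1)·(-2) = -7.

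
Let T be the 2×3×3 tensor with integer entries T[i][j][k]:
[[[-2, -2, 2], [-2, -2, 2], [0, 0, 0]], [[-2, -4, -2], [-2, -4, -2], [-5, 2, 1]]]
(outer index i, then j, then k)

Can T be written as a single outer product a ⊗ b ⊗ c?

The mode-3 unfolding of T (rows indexed by k, columns by (i,j) = (0,0), (0,1), (0,2), (1,0), (1,1), (1,2)) is [[-2, -2, 0, -2, -2, -5], [-2, -2, 0, -4, -4, 2], [2, 2, 0, -2, -2, 1]].
There the 3×3 minor on rows k ∈ {0, 1, 2}, columns (i,j) ∈ {(0,0), (1,0), (1,2)} is det [[-2, -2, -5], [-2, -4, 2], [2, -2, 1]] = -72 ≠ 0, so this unfolding has rank ≥ 3; CP rank is at least every unfolding rank, so rank(T) ≥ 3.
In particular rank(T) ≥ 3 > 1, so T is not rank-1.

No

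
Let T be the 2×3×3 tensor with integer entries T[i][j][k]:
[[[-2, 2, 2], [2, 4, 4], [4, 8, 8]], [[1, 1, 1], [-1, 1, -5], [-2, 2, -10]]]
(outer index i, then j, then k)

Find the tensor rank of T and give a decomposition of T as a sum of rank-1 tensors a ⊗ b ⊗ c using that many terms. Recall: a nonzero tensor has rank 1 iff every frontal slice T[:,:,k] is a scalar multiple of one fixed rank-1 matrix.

rank(T) = 3

Lower bound: the mode-3 unfolding of T (rows indexed by k, columns by (i,j) = (0,0), (0,1), (0,2), (1,0), (1,1), (1,2)) is [[-2, 2, 4, 1, -1, -2], [2, 4, 8, 1, 1, 2], [2, 4, 8, 1, -5, -10]].
There the 3×3 minor on rows k ∈ {0, 1, 2}, columns (i,j) ∈ {(0,0), (0,1), (1,1)} is det [[-2, 2, -1], [2, 4, 1], [2, 4, -5]] = 72 ≠ 0, so this unfolding has rank ≥ 3; CP rank is at least every unfolding rank, so rank(T) ≥ 3. (Flattening ranks never certify an upper bound on CP rank; for that we must actually write T with 3 rank-1 terms.)
Upper bound: T is a sum of 3 rank-1 terms, T = [0, 1] ⊗ [0, 1, 2] ⊗ [0, 2, -4] + [1, 0] ⊗ [2, 1, 2] ⊗ [0, 2, 2] + [2, -1] ⊗ [1, -1, -2] ⊗ [-1, -1, -1] (written with every a and b primitive with positive leading entry and the scale carried by c; CP decompositions are not unique, and this one is verified by expanding entrywise), so rank(T) ≤ 3.
These bounds meet, so rank(T) = 3.
Check entry T[0,1,0] = 2: (0)·(1)·(0) + (1)·(1)·(0) + (2)·(-1)·(-1) = 2.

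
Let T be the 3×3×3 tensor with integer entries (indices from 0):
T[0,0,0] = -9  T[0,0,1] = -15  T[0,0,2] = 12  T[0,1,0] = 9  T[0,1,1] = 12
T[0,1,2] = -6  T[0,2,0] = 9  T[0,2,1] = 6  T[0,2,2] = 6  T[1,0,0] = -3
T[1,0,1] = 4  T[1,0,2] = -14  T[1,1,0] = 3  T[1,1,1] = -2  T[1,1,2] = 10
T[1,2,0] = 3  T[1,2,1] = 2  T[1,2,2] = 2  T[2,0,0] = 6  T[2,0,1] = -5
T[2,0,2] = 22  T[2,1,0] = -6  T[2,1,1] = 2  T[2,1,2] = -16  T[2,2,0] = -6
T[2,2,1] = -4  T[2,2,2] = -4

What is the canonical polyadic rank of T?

2

Lower bound: in the mode-2 unfolding of T (rows indexed by j, columns by (i,k)) the 2×2 minor on rows j ∈ {0, 1}, columns (i,k) ∈ {(0,0), (0,1)} is det [[-9, -15], [9, 12]] = 27 ≠ 0, so that unfolding has rank ≥ 2 and hence rank(T) ≥ 2 (CP rank is at least every unfolding rank, though it can be larger).
Upper bound: with S_k = T[:,:,k], the two rank-1 terms a₁b₁ᵀ, a₂b₂ᵀ are the rank-1 members of the pencil x·S₀ + y·S₁.
The 2×2 minor of x·S₀ + y·S₁ on rows {0,1}, columns {0,1} is −27·xy − 18·y² = (-9)·(3·x + 2·y)(y), vanishing at (x:y) = (2:-3) and (1:0).
M₁ = 2·S₀ − 3·S₁ = [[27, -18, 0], [-18, 12, 0], [27, -18, 0]] = 3·[3, -2, 3][3, -2, 0]ᵀ and M₂ = S₀ = [[-9, 9, 9], [-3, 3, 3], [6, -6, -6]] = (-3)·[3, 1, -2][1, -1, -1]ᵀ, so take a₁ = [3, -2, 3], b₁ = [3, -2, 0], a₂ = [3, 1, -2], b₂ = [1, -1, -1].
Each slice is an integer combination of E₁ = a₁b₁ᵀ and E₂ = a₂b₂ᵀ: S₀ = −3·E₂, S₁ = −E₁ − 2·E₂, S₂ = 2·E₁ − 2·E₂; reading off coefficients, c₁ = [0, -1, 2] and c₂ = [-3, -2, -2].
Hence T = [3, -2, 3] (x) [3, -2, 0] (x) [0, -1, 2] + [3, 1, -2] (x) [1, -1, -1] (x) [-3, -2, -2], so rank(T) ≤ 2.
These bounds meet, so rank(T) = 2.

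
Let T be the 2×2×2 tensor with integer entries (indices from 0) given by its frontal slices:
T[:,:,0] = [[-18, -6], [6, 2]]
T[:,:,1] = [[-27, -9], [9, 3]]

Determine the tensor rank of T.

Lower bound: T ≠ 0 (e.g. T[0,0,0] = -18), so rank(T) ≥ 1.
Upper bound: the mode-1 fibre T[:,0,0] = [-18, 6] gives a = [3, -1] (primitive direction); the mode-2 fibre T[0,:,0] = [-18, -6] gives b = [3, 1]; then c[k] = T[0,0,k] / (a[0]·b[0]) = [-18, -27] / 9 = [-2, -3].
Expanding [3, -1] (x) [3, 1] (x) [-2, -3] reproduces all 8 entries of T, so T = [3, -1] (x) [3, 1] (x) [-2, -3] and rank(T) ≤ 1.
These bounds meet, so rank(T) = 1.

1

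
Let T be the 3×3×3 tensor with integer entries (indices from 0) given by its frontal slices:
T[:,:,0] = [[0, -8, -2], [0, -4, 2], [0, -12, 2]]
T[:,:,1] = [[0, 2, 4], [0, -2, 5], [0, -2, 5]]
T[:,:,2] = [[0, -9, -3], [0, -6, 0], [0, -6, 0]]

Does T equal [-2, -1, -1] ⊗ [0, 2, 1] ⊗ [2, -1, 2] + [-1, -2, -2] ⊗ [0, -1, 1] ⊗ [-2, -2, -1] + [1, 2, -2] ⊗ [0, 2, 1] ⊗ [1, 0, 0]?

Reconstruct entry (0,2,0) from the claimed factors: Σₗ aₗ[0]bₗ[2]cₗ[0] = (-2)·(1)·(2) + (-1)·(1)·(-2) + (1)·(1)·(1) = -1, but T[0,2,0] = -2. The claim is false.

No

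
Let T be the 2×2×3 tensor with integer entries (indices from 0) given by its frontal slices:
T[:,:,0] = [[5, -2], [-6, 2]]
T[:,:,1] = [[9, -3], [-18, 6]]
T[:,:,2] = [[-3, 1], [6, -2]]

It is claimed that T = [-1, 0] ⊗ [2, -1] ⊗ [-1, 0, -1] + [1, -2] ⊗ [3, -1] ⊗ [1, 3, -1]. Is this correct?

Reconstruct entry (0,0,2) from the claimed factors: Σₗ aₗ[0]bₗ[0]cₗ[2] = (-1)·(2)·(-1) + (1)·(3)·(-1) = -1, but T[0,0,2] = -3. The claim is false.

No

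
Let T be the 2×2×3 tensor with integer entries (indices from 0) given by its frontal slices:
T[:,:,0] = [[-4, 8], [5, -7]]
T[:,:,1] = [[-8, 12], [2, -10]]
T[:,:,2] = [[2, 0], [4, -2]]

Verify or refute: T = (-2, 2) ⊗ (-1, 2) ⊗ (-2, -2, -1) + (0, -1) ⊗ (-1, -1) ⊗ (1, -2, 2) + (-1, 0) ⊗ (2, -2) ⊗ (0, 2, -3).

Reconstruct entry (0,0,2) from the claimed factors: Σₗ aₗ[0]bₗ[0]cₗ[2] = (-2)·(-1)·(-1) + (0)·(-1)·(2) + (-1)·(2)·(-3) = 4, but T[0,0,2] = 2. The claim is false.

No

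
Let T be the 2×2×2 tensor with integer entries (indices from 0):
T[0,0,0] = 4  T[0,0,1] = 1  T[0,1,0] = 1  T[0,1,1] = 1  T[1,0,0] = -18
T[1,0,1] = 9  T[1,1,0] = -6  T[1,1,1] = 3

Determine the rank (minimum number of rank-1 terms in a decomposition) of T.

Lower bound: in the mode-2 unfolding of T (rows indexed by j, columns by (i,k)) the 2×2 minor on rows j ∈ {0, 1}, columns (i,k) ∈ {(0,0), (0,1)} is det [[4, 1], [1, 1]] = 3 ≠ 0, so that unfolding has rank ≥ 2 and hence rank(T) ≥ 2 (CP rank is at least every unfolding rank, though it can be larger).
Upper bound: with S_k = T[:,:,k], the two rank-1 terms a₁b₁ᵀ, a₂b₂ᵀ are the rank-1 members of the pencil x·S₀ + y·S₁.
det(x·S₀ + y·S₁) is −6·x² + 15·xy − 6·y² = (-3)·(x − 2·y)(2·x − y), vanishing at (x:y) = (2:1) and (1:2).
M₁ = 2·S₀ + S₁ = [[9, 3], [-27, -9]] = 3·(1, -3)(3, 1)ᵀ and M₂ = S₀ + 2·S₁ = [[6, 3], [0, 0]] = 3·(1, 0)(2, 1)ᵀ, so take a₁ = (1, -3), b₁ = (3, 1), a₂ = (1, 0), b₂ = (2, 1).
Each slice is an integer combination of E₁ = a₁b₁ᵀ and E₂ = a₂b₂ᵀ: S₀ = 2·E₁ − E₂, S₁ = −E₁ + 2·E₂; reading off coefficients, c₁ = (2, -1) and c₂ = (-1, 2).
Hence T = (1, -3) ⊗ (3, 1) ⊗ (2, -1) + (1, 0) ⊗ (2, 1) ⊗ (-1, 2), so rank(T) ≤ 2.
These bounds meet, so rank(T) = 2.

2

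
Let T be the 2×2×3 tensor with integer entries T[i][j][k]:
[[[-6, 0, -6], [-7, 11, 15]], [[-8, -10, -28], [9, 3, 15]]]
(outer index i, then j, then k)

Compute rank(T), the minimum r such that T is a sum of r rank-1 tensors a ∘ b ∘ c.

2

Lower bound: the mode-3 unfolding of T (rows indexed by k, columns by (i,j) = (0,0), (0,1), (1,0), (1,1)) is [[-6, -7, -8, 9], [0, 11, -10, 3], [-6, 15, -28, 15]].
There the 2×2 minor on rows k ∈ {0, 1}, columns (i,j) ∈ {(0,0), (0,1)} is det [[-6, -7], [0, 11]] = -66 ≠ 0, so this unfolding has rank ≥ 2; CP rank is at least every unfolding rank, so rank(T) ≥ 2. (Flattening ranks never certify an upper bound on CP rank; for that we must actually write T with 2 rank-1 terms.)
Upper bound — finding two terms. Write S_k = T[:,:,k] for the frontal slices: S₀ = [[-6, -7], [-8, 9]], S₁ = [[0, 11], [-10, 3]], S₂ = [[-6, 15], [-28, 15]].
If T = a₁ ∘ b₁ ∘ c₁ + a₂ ∘ b₂ ∘ c₂ then each S_k = c₁[k]·a₁b₁ᵀ + c₂[k]·a₂b₂ᵀ. S₀ and S₁ are linearly independent, so a₁b₁ᵀ and a₂b₂ᵀ must span the same plane of matrices: they are the rank-1 matrices of the form x·S₀ + y·S₁.
det(x·S₀ + y·S₁) is −110·x² + 110·y² = (-110)·(x − y)(x + y), vanishing at (x:y) = (1:1) and (1:-1).
M₁ = S₀ + S₁ = [[-6, 4], [-18, 12]] = (-2)·[1, 3][3, -2]ᵀ and M₂ = S₀ − S₁ = [[-6, -18], [2, 6]] = (-2)·[3, -1][1, 3]ᵀ, so take a₁ = [1, 3], b₁ = [3, -2], a₂ = [3, -1], b₂ = [1, 3].
Each slice is an integer combination of E₁ = a₁b₁ᵀ and E₂ = a₂b₂ᵀ: S₀ = −E₁ − E₂, S₁ = −E₁ + E₂, S₂ = −3·E₁ + E₂; reading off coefficients, c₁ = [-1, -1, -3] and c₂ = [-1, 1, 1].
Hence T = [1, 3] ∘ [3, -2] ∘ [-1, -1, -3] + [3, -1] ∘ [1, 3] ∘ [-1, 1, 1], so rank(T) ≤ 2.
These bounds meet, so rank(T) = 2.
Check entry T[0,0,1] = 0: (1)·(3)·(-1) + (3)·(1)·(1) = 0.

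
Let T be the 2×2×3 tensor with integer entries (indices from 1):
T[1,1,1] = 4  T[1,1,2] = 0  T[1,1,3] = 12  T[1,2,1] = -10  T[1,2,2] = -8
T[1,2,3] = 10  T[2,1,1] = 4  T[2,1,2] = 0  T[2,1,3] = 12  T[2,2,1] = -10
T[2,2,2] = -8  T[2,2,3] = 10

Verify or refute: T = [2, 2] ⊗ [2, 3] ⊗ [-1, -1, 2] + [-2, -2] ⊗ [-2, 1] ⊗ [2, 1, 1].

Yes

Reconstruct entrywise from the claimed factors. For example, T[2,1,2] = 0 and Σₗ aₗ[2]bₗ[1]cₗ[2] = (2)·(2)·(-1) + (-2)·(-2)·(1) = 0; checking all 12 entries, every one matches. The claim holds.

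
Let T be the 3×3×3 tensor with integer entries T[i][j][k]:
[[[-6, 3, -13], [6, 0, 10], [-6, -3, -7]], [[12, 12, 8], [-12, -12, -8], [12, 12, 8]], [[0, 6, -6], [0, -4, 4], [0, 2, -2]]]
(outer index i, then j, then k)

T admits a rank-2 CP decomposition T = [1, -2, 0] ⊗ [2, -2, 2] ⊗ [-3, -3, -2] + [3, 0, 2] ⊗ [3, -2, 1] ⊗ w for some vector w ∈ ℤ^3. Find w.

Subtract the known terms from T to get the rank-1 residual R = [3, 0, 2] ⊗ [3, -2, 1] ⊗ w, so R[i,j,k] = a[i]·b[j]·w[k]. Pick indices with nonzero a[0]·b[0] = (3)·(3) = 9. Only the fibre through (0,0,·) is needed: R[0,0,:] = T[0,0,:] − Σₗ aₗ[0]bₗ[0]cₗ = [-6, 3, -13] − (1)·(2)·[-3, -3, -2] = [0, 9, -9]. Then w[k] = R[0,0,k] / 9 for each k, giving w = [0, 9, -9] / 9 = [0, 1, -1].

w = [0, 1, -1]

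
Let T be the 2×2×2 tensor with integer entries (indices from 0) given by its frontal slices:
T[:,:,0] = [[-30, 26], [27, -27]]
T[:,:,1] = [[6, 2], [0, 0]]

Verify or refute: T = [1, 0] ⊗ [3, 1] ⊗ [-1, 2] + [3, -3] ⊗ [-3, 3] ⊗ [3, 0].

Yes

Reconstruct entrywise from the claimed factors. For example, T[0,1,0] = 26 and Σₗ aₗ[0]bₗ[1]cₗ[0] = (1)·(1)·(-1) + (3)·(3)·(3) = 26; checking all 8 entries, every one matches. The claim holds.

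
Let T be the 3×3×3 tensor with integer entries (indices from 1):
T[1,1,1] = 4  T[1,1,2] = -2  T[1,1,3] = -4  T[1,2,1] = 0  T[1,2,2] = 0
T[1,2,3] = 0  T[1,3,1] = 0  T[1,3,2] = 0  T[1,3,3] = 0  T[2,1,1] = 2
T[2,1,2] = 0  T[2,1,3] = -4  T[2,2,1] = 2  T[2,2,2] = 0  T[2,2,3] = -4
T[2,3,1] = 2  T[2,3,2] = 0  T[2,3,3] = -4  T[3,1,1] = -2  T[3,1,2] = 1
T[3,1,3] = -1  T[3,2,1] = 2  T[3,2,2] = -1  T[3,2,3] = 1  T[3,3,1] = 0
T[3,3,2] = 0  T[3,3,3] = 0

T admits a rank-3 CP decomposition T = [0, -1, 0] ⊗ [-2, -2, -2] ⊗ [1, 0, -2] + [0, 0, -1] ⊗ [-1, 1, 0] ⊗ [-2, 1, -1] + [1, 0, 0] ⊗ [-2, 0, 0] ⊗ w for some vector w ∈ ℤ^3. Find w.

Subtract the known terms from T to get the rank-1 residual R = [1, 0, 0] ⊗ [-2, 0, 0] ⊗ w, so R[i,j,k] = a[i]·b[j]·w[k]. Pick indices with nonzero a[1]·b[1] = (1)·(-2) = -2. Only the fibre through (1,1,·) is needed: R[1,1,:] = T[1,1,:] − Σₗ aₗ[1]bₗ[1]cₗ = [4, -2, -4] − (0)·(-2)·[1, 0, -2] − (0)·(-1)·[-2, 1, -1] = [4, -2, -4]. Then w[k] = R[1,1,k] / -2 for each k, giving w = [4, -2, -4] / -2 = [-2, 1, 2].

w = [-2, 1, 2]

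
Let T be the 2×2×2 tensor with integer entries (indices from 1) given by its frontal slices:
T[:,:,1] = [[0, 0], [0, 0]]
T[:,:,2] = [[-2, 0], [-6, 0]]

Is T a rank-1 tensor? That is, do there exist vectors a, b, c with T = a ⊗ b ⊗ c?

If T = a ⊗ b ⊗ c then every fibre of T is a multiple of the corresponding factor, so read the factors off the fibres through the nonzero entry T[1,1,2] = -2.
The mode-1 fibre T[:,1,2] = [-2, -6] gives a = (1, 3) (primitive direction); the mode-2 fibre T[1,:,2] = [-2, 0] gives b = (1, 0); then c[k] = T[1,1,k] / (a[1]·b[1]) = [0, -2] / 1 = (0, -2).
Expanding (1, 3) ⊗ (1, 0) ⊗ (0, -2) reproduces all 8 entries of T, so T = (1, 3) ⊗ (1, 0) ⊗ (0, -2) and rank(T) ≤ 1.
Equivalently every frontal slice T[:,:,k] is c[k] times the rank-1 matrix (1, 3) ⊗ (1, 0). So T has rank 1 (it is nonzero).

Yes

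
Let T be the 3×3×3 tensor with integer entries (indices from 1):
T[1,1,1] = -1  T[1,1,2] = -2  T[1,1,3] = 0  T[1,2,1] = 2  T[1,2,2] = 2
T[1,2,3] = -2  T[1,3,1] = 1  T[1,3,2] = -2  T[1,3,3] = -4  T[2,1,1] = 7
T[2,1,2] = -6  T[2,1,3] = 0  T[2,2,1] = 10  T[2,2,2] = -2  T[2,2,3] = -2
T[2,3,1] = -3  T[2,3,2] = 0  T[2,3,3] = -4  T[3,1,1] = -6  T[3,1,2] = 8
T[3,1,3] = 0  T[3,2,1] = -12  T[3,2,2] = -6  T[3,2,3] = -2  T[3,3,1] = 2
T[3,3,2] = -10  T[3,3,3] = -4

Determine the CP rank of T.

3

Lower bound: the mode-2 unfolding of T (rows indexed by j, columns by (i,k) = (1,1), (1,2), (1,3), (2,1), (2,2), (2,3), (3,1), (3,2), (3,3)) is [[-1, -2, 0, 7, -6, 0, -6, 8, 0], [2, 2, -2, 10, -2, -2, -12, -6, -2], [1, -2, -4, -3, 0, -4, 2, -10, -4]].
There the 3×3 minor on rows j ∈ {1, 2, 3}, columns (i,k) ∈ {(1,1), (1,2), (2,1)} is det [[-1, -2, 7], [2, 2, 10], [1, -2, -3]] = -88 ≠ 0, so this unfolding has rank ≥ 3; CP rank is at least every unfolding rank, so rank(T) ≥ 3. (Flattening ranks never certify an upper bound on CP rank; for that we must actually write T with 3 rank-1 terms.)
Upper bound: T is a sum of 3 rank-1 terms, T = [0, 1, -1] ∘ [2, 2, -1] ∘ [4, -2, 0] + [1, 1, -2] ∘ [1, -2, -1] ∘ [-1, -2, 0] + [1, 1, 1] ∘ [0, 1, 2] ∘ [0, -2, -2] (one valid choice — decompositions are not unique — normalised so each a, b is primitive with positive first nonzero entry; check it by expanding all entries), so rank(T) ≤ 3.
These bounds meet, so rank(T) = 3.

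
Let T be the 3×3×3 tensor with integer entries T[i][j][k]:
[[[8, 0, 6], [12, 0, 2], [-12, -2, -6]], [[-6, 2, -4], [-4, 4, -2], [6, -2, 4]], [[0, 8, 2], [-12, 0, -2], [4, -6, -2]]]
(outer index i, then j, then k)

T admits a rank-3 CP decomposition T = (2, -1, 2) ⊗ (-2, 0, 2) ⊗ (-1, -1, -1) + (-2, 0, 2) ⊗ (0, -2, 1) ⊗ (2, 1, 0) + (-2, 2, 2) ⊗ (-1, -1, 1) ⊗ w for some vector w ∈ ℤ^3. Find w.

w = (2, -2, 1)

Subtract the known terms from T to get the rank-1 residual R = (-2, 2, 2) ⊗ (-1, -1, 1) ⊗ w, so R[i,j,k] = a[i]·b[j]·w[k]. Pick indices with nonzero a[0]·b[0] = (-2)·(-1) = 2. Only the fibre through (0,0,·) is needed: R[0,0,:] = T[0,0,:] − Σₗ aₗ[0]bₗ[0]cₗ = [8, 0, 6] − (2)·(-2)·(-1, -1, -1) − (-2)·(0)·(2, 1, 0) = [4, -4, 2]. Then w[k] = R[0,0,k] / 2 for each k, giving w = [4, -4, 2] / 2 = (2, -2, 1).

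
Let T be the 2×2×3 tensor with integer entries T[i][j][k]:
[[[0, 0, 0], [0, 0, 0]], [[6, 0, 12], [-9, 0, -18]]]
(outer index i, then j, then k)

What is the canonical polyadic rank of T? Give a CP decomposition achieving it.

Lower bound: T ≠ 0 (e.g. T[1,0,0] = 6), so rank(T) ≥ 1.
Upper bound: if T = a ∘ b ∘ c then every fibre of T is a multiple of the corresponding factor, so read the factors off the fibres through the nonzero entry T[1,0,0] = 6.
The mode-1 fibre T[:,0,0] = [0, 6] gives a = [0, 1] (primitive direction); the mode-2 fibre T[1,:,0] = [6, -9] gives b = [2, -3]; then c[k] = T[1,0,k] / (a[1]·b[0]) = [6, 0, 12] / 2 = [3, 0, 6].
Expanding [0, 1] ∘ [2, -3] ∘ [3, 0, 6] reproduces all 12 entries of T, so T = [0, 1] ∘ [2, -3] ∘ [3, 0, 6] and rank(T) ≤ 1.
These bounds meet, so rank(T) = 1.

rank(T) = 1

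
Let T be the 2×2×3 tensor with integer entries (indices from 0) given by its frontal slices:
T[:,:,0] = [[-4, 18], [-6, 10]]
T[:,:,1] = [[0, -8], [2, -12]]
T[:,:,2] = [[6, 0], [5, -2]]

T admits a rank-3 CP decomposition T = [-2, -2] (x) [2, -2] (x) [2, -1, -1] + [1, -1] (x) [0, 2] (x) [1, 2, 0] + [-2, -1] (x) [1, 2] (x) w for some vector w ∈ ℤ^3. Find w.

w = [-2, 2, -1]

Subtract the known terms from T to get the rank-1 residual R = [-2, -1] (x) [1, 2] (x) w, so R[i,j,k] = a[i]·b[j]·w[k]. Pick indices with nonzero a[0]·b[0] = (-2)·(1) = -2. Only the fibre through (0,0,·) is needed: R[0,0,:] = T[0,0,:] − Σₗ aₗ[0]bₗ[0]cₗ = [-4, 0, 6] − (-2)·(2)·[2, -1, -1] − (1)·(0)·[1, 2, 0] = [4, -4, 2]. Then w[k] = R[0,0,k] / -2 for each k, giving w = [4, -4, 2] / -2 = [-2, 2, -1].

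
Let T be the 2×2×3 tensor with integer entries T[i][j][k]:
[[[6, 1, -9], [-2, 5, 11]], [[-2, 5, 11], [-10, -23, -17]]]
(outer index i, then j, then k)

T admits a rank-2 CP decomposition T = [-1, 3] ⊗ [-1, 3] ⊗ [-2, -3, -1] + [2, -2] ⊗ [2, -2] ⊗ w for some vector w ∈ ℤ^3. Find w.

Subtract the known terms from T to get the rank-1 residual R = [2, -2] ⊗ [2, -2] ⊗ w, so R[i,j,k] = a[i]·b[j]·w[k]. Pick indices with nonzero a[0]·b[0] = (2)·(2) = 4. Only the fibre through (0,0,·) is needed: R[0,0,:] = T[0,0,:] − Σₗ aₗ[0]bₗ[0]cₗ = [6, 1, -9] − (-1)·(-1)·[-2, -3, -1] = [8, 4, -8]. Then w[k] = R[0,0,k] / 4 for each k, giving w = [8, 4, -8] / 4 = [2, 1, -2].

w = [2, 1, -2]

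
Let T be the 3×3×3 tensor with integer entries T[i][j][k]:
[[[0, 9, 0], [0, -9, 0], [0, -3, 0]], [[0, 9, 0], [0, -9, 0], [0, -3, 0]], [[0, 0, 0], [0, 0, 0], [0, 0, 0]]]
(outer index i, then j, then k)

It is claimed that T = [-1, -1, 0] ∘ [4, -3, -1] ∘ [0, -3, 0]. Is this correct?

Reconstruct entry (0,0,1) from the claimed factors: Σₗ aₗ[0]bₗ[0]cₗ[1] = (-1)·(4)·(-3) = 12, but T[0,0,1] = 9. The claim is false.

No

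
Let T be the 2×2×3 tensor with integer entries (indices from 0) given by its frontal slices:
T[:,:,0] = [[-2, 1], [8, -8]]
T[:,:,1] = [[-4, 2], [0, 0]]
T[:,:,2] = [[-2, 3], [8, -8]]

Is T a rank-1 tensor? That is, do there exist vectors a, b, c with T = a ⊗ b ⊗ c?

The mode-3 unfolding of T (rows indexed by k, columns by (i,j) = (0,0), (0,1), (1,0), (1,1)) is [[-2, 1, 8, -8], [-4, 2, 0, 0], [-2, 3, 8, -8]].
There the 3×3 minor on rows k ∈ {0, 1, 2}, columns (i,j) ∈ {(0,0), (0,1), (1,0)} is det [[-2, 1, 8], [-4, 2, 0], [-2, 3, 8]] = -64 ≠ 0, so this unfolding has rank ≥ 3; CP rank is at least every unfolding rank, so rank(T) ≥ 3.
In particular rank(T) ≥ 3 > 1, so T is not rank-1.

No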